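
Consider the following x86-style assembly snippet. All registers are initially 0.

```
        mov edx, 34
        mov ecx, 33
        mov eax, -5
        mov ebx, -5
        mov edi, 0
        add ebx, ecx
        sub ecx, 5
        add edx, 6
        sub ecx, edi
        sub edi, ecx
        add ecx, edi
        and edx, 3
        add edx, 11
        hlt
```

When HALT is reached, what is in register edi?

-28

after mov edx, 34: edx=34
after mov ecx, 33: ecx=33
after mov eax, -5: eax=-5
after mov ebx, -5: ebx=-5
after mov edi, 0: edi=0
after add ebx, ecx: ebx=(-5)+33=28
after sub ecx, 5: ecx=33-5=28
after add edx, 6: edx=34+6=40
after sub ecx, edi: ecx=28-0=28
after sub edi, ecx: edi=0-28=-28
after add ecx, edi: ecx=28+(-28)=0
after and edx, 3: edx=40&3=0
after add edx, 11: edx=0+11=11
halt.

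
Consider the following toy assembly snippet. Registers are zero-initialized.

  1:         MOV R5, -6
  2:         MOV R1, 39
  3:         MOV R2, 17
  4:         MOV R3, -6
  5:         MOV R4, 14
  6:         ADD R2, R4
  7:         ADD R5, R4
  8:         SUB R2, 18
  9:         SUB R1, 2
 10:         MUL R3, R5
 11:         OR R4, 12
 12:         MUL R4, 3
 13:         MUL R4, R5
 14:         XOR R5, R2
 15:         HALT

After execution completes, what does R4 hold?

336

MOV R5, -6 → R5=-6
MOV R1, 39 → R1=39
MOV R2, 17 → R2=17
MOV R3, -6 → R3=-6
MOV R4, 14 → R4=14
ADD R2, R4 → R2=17+14=31
ADD R5, R4 → R5=(-6)+14=8
SUB R2, 18 → R2=31-18=13
SUB R1, 2 → R1=39-2=37
MUL R3, R5 → R3=(-6)*8=-48
OR R4, 12 → R4=14|12=14
MUL R4, 3 → R4=14*3=42
MUL R4, R5 → R4=42*8=336
XOR R5, R2 → R5=8^13=5
halt.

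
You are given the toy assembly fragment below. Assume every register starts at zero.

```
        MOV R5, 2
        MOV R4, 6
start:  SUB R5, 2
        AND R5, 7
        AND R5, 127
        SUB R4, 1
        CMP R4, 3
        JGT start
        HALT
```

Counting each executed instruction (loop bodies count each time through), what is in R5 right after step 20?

MOV R5, 2 → R5=2
MOV R4, 6 → R4=6
SUB R5, 2 → R5=2-2=0
AND R5, 7 → R5=0&7=0
AND R5, 127 → R5=0&127=0
SUB R4, 1 → R4=6-1=5
CMP R4, 3  (cmp 5,3)
JGT start: taken
SUB R5, 2 → R5=0-2=-2
AND R5, 7 → R5=(-2)&7=6
AND R5, 127 → R5=6&127=6
SUB R4, 1 → R4=5-1=4
CMP R4, 3  (cmp 4,3)
JGT start: taken
SUB R5, 2 → R5=6-2=4
AND R5, 7 → R5=4&7=4
AND R5, 127 → R5=4&127=4
SUB R4, 1 → R4=4-1=3
CMP R4, 3  (cmp 3,3)
JGT start: not taken
After step 20: R5 = 4.

4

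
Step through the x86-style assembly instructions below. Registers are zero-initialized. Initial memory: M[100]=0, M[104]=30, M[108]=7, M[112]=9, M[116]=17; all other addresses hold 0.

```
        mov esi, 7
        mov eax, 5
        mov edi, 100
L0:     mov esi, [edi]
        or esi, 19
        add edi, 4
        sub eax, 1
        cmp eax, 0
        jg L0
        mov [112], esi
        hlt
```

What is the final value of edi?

esi=7
eax=5
edi=100
esi=M[100]=0
esi=0|19=19
edi=100+4=104
eax=5-1=4
cmp eax, 0  (cmp 4,0)
jg L0: taken
esi=M[104]=30
esi=30|19=31
edi=104+4=108
eax=4-1=3
cmp eax, 0  (cmp 3,0)
jg L0: taken
esi=M[108]=7
esi=7|19=23
edi=108+4=112
eax=3-1=2
cmp eax, 0  (cmp 2,0)
jg L0: taken
esi=M[112]=9
esi=9|19=27
edi=112+4=116
eax=2-1=1
cmp eax, 0  (cmp 1,0)
jg L0: taken
esi=M[116]=17
esi=17|19=19
edi=116+4=120
eax=1-1=0
cmp eax, 0  (cmp 0,0)
jg L0: not taken
mov [112], esi → M[112]=19
halt.

120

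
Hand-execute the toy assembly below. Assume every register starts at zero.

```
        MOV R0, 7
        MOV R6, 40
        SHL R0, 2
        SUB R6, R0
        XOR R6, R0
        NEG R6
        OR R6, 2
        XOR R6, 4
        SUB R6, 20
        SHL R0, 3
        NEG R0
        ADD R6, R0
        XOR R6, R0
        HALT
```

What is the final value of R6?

after MOV R0, 7: R0=7
after MOV R6, 40: R6=40
after SHL R0, 2: R0=7<<2=28
after SUB R6, R0: R6=40-28=12
after XOR R6, R0: R6=12^28=16
after NEG R6: R6=-(16)=-16
after OR R6, 2: R6=(-16)|2=-14
after XOR R6, 4: R6=(-14)^4=-10
after SUB R6, 20: R6=(-10)-20=-30
after SHL R0, 3: R0=28<<3=224
after NEG R0: R0=-(224)=-224
after ADD R6, R0: R6=(-30)+(-224)=-254
after XOR R6, R0: R6=(-254)^(-224)=34
halt.

34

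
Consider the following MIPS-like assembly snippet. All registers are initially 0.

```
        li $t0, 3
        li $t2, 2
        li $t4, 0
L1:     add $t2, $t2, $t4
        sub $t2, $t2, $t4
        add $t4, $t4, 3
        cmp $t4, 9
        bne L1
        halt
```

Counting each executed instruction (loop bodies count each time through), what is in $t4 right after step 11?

6

$t0=3
$t2=2
$t4=0
$t2=2+0=2
$t2=2-0=2
$t4=0+3=3
cmp $t4, 9  (cmp 3,9)
bne L1: taken
$t2=2+3=5
$t2=5-3=2
$t4=3+3=6
After step 11: $t4 = 6.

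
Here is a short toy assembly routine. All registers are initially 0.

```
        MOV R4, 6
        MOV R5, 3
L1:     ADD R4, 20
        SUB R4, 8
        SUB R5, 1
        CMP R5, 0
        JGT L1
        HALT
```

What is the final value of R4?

42

after MOV R4, 6: R4=6
after MOV R5, 3: R5=3
after ADD R4, 20: R4=6+20=26
after SUB R4, 8: R4=26-8=18
after SUB R5, 1: R5=3-1=2
CMP R5, 0  (cmp 2,0)
JGT L1: taken
after ADD R4, 20: R4=18+20=38
after SUB R4, 8: R4=38-8=30
after SUB R5, 1: R5=2-1=1
CMP R5, 0  (cmp 1,0)
JGT L1: taken
after ADD R4, 20: R4=30+20=50
after SUB R4, 8: R4=50-8=42
after SUB R5, 1: R5=1-1=0
CMP R5, 0  (cmp 0,0)
JGT L1: not taken
halt.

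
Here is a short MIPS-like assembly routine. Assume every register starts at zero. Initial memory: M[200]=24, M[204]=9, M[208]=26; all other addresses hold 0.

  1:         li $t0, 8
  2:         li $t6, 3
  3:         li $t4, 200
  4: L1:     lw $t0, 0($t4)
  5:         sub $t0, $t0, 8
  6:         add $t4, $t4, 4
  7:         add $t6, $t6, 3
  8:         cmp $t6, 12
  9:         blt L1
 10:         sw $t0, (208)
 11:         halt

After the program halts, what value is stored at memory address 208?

18

$t0=8
$t6=3
$t4=200
$t0=M[200]=24
$t0=24-8=16
$t4=200+4=204
$t6=3+3=6
cmp $t6, 12  (cmp 6,12)
blt L1: taken
$t0=M[204]=9
$t0=9-8=1
$t4=204+4=208
$t6=6+3=9
cmp $t6, 12  (cmp 9,12)
blt L1: taken
$t0=M[208]=26
$t0=26-8=18
$t4=208+4=212
$t6=9+3=12
cmp $t6, 12  (cmp 12,12)
blt L1: not taken
sw $t0, (208) → M[208]=18
halt.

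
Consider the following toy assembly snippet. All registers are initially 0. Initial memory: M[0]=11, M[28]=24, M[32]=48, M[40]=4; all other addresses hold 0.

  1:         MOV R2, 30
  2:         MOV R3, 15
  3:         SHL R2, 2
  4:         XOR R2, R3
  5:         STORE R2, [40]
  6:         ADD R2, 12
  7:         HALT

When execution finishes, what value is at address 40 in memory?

after MOV R2, 30: R2=30
after MOV R3, 15: R3=15
after SHL R2, 2: R2=30<<2=120
after XOR R2, R3: R2=120^15=119
STORE R2, [40] → M[40]=119
after ADD R2, 12: R2=119+12=131
halt.

119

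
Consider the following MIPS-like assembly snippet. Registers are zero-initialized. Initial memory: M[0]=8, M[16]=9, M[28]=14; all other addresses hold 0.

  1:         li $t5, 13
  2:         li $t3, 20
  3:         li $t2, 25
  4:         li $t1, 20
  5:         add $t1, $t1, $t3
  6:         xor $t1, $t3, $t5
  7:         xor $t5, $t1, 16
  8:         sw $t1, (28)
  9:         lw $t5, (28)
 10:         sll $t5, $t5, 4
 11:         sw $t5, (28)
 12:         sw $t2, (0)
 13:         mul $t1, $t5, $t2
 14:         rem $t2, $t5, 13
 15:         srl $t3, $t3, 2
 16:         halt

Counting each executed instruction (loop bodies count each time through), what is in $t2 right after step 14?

after li $t5, 13: $t5=13
after li $t3, 20: $t3=20
after li $t2, 25: $t2=25
after li $t1, 20: $t1=20
after add $t1, $t1, $t3: $t1=20+20=40
after xor $t1, $t3, $t5: $t1=20^13=25
after xor $t5, $t1, 16: $t5=25^16=9
sw $t1, (28) → M[28]=25
after lw $t5, (28): $t5=M[28]=25
after sll $t5, $t5, 4: $t5=25<<4=400
sw $t5, (28) → M[28]=400
sw $t2, (0) → M[0]=25
after mul $t1, $t5, $t2: $t1=400*25=10000
after rem $t2, $t5, 13: $t2=400%13=10
After step 14: $t2 = 10.

10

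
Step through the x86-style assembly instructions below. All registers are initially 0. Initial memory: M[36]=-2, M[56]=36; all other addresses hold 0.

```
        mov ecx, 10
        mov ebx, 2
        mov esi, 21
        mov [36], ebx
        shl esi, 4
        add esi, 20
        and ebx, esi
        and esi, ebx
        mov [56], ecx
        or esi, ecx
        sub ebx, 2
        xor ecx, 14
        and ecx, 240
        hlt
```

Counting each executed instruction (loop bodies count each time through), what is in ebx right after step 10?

0

ecx=10
ebx=2
esi=21
mov [36], ebx → M[36]=2
esi=21<<4=336
esi=336+20=356
ebx=2&356=0
esi=356&0=0
mov [56], ecx → M[56]=10
esi=0|10=10
After step 10: ebx = 0.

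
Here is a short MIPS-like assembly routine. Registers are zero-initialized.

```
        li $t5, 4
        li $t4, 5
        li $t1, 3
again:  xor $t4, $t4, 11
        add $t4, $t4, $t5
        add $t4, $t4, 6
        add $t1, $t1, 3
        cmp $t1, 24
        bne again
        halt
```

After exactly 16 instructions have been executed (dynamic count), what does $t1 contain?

9

after li $t5, 4: $t5=4
after li $t4, 5: $t4=5
after li $t1, 3: $t1=3
after xor $t4, $t4, 11: $t4=5^11=14
after add $t4, $t4, $t5: $t4=14+4=18
after add $t4, $t4, 6: $t4=18+6=24
after add $t1, $t1, 3: $t1=3+3=6
cmp $t1, 24  (cmp 6,24)
bne again: taken
after xor $t4, $t4, 11: $t4=24^11=19
after add $t4, $t4, $t5: $t4=19+4=23
after add $t4, $t4, 6: $t4=23+6=29
after add $t1, $t1, 3: $t1=6+3=9
cmp $t1, 24  (cmp 9,24)
bne again: taken
after xor $t4, $t4, 11: $t4=29^11=22
After step 16: $t1 = 9.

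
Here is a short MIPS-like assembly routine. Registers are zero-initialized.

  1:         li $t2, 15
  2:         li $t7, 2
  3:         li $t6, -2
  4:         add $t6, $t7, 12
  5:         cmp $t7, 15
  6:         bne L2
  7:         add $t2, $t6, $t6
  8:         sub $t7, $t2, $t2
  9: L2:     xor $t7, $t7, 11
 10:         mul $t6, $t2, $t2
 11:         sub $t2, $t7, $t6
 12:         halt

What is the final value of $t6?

after li $t2, 15: $t2=15
after li $t7, 2: $t7=2
after li $t6, -2: $t6=-2
after add $t6, $t7, 12: $t6=2+12=14
cmp $t7, 15  (cmp 2,15)
bne L2: taken
after xor $t7, $t7, 11: $t7=2^11=9
after mul $t6, $t2, $t2: $t6=15*15=225
after sub $t2, $t7, $t6: $t2=9-225=-216
halt.

225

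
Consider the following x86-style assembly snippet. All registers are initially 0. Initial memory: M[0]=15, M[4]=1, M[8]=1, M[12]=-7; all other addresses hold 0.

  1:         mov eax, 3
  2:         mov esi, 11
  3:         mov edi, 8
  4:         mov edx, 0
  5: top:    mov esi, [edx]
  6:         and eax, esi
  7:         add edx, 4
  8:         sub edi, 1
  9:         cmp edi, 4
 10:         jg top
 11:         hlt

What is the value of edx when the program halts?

16

eax=3
esi=11
edi=8
edx=0
esi=M[0]=15
eax=3&15=3
edx=0+4=4
edi=8-1=7
cmp edi, 4  (cmp 7,4)
jg top: taken
esi=M[4]=1
eax=3&1=1
edx=4+4=8
edi=7-1=6
cmp edi, 4  (cmp 6,4)
jg top: taken
esi=M[8]=1
eax=1&1=1
edx=8+4=12
edi=6-1=5
cmp edi, 4  (cmp 5,4)
jg top: taken
esi=M[12]=-7
eax=1&(-7)=1
edx=12+4=16
edi=5-1=4
cmp edi, 4  (cmp 4,4)
jg top: not taken
halt.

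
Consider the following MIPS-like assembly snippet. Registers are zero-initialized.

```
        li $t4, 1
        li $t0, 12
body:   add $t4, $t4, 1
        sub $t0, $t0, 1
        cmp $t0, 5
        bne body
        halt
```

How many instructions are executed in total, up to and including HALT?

31

$t4=1
$t0=12
$t4=1+1=2
$t0=12-1=11
cmp $t0, 5  (cmp 11,5)
bne body: taken
$t4=2+1=3
$t0=11-1=10
cmp $t0, 5  (cmp 10,5)
bne body: taken
$t4=3+1=4
$t0=10-1=9
cmp $t0, 5  (cmp 9,5)
bne body: taken
$t4=4+1=5
$t0=9-1=8
cmp $t0, 5  (cmp 8,5)
bne body: taken
$t4=5+1=6
$t0=8-1=7
cmp $t0, 5  (cmp 7,5)
bne body: taken
$t4=6+1=7
$t0=7-1=6
cmp $t0, 5  (cmp 6,5)
bne body: taken
$t4=7+1=8
$t0=6-1=5
cmp $t0, 5  (cmp 5,5)
bne body: not taken
halt.
Total executed instructions: 31.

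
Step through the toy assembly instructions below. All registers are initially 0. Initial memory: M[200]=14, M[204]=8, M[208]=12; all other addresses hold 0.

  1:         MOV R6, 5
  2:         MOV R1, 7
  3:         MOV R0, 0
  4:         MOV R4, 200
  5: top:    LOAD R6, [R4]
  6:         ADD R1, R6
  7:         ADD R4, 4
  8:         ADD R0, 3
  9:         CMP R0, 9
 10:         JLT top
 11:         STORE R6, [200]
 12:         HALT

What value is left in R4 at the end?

212

R6=5
R1=7
R0=0
R4=200
R6=M[200]=14
R1=7+14=21
R4=200+4=204
R0=0+3=3
CMP R0, 9  (cmp 3,9)
JLT top: taken
R6=M[204]=8
R1=21+8=29
R4=204+4=208
R0=3+3=6
CMP R0, 9  (cmp 6,9)
JLT top: taken
R6=M[208]=12
R1=29+12=41
R4=208+4=212
R0=6+3=9
CMP R0, 9  (cmp 9,9)
JLT top: not taken
STORE R6, [200] → M[200]=12
halt.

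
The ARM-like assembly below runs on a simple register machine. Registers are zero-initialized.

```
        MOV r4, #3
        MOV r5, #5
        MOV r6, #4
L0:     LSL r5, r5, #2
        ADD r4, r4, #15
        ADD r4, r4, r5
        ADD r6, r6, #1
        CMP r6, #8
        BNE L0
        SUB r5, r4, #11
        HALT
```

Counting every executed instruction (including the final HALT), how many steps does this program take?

29

r4=3
r5=5
r6=4
r5=5<<2=20
r4=3+15=18
r4=18+20=38
r6=4+1=5
CMP r6, #8  (cmp 5,8)
BNE L0: taken
r5=20<<2=80
r4=38+15=53
r4=53+80=133
r6=5+1=6
CMP r6, #8  (cmp 6,8)
BNE L0: taken
r5=80<<2=320
r4=133+15=148
r4=148+320=468
r6=6+1=7
CMP r6, #8  (cmp 7,8)
BNE L0: taken
r5=320<<2=1280
r4=468+15=483
r4=483+1280=1763
r6=7+1=8
CMP r6, #8  (cmp 8,8)
BNE L0: not taken
r5=1763-11=1752
halt.
Total executed instructions: 29.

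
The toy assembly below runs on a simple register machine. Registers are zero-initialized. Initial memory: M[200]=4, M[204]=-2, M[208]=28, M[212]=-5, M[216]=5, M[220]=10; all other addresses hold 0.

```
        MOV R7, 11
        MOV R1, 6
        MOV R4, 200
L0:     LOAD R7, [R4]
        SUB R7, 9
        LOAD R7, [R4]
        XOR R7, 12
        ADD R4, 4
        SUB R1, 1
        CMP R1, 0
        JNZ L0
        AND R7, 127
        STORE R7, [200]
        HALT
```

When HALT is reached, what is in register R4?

MOV R7, 11 → R7=11
MOV R1, 6 → R1=6
MOV R4, 200 → R4=200
LOAD R7, [R4] → R7=M[200]=4
SUB R7, 9 → R7=4-9=-5
LOAD R7, [R4] → R7=M[200]=4
XOR R7, 12 → R7=4^12=8
ADD R4, 4 → R4=200+4=204
SUB R1, 1 → R1=6-1=5
CMP R1, 0  (cmp 5,0)
JNZ L0: taken
LOAD R7, [R4] → R7=M[204]=-2
SUB R7, 9 → R7=(-2)-9=-11
LOAD R7, [R4] → R7=M[204]=-2
XOR R7, 12 → R7=(-2)^12=-14
ADD R4, 4 → R4=204+4=208
SUB R1, 1 → R1=5-1=4
CMP R1, 0  (cmp 4,0)
JNZ L0: taken
LOAD R7, [R4] → R7=M[208]=28
SUB R7, 9 → R7=28-9=19
LOAD R7, [R4] → R7=M[208]=28
XOR R7, 12 → R7=28^12=16
ADD R4, 4 → R4=208+4=212
SUB R1, 1 → R1=4-1=3
CMP R1, 0  (cmp 3,0)
JNZ L0: taken
LOAD R7, [R4] → R7=M[212]=-5
SUB R7, 9 → R7=(-5)-9=-14
LOAD R7, [R4] → R7=M[212]=-5
XOR R7, 12 → R7=(-5)^12=-9
ADD R4, 4 → R4=212+4=216
SUB R1, 1 → R1=3-1=2
CMP R1, 0  (cmp 2,0)
JNZ L0: taken
LOAD R7, [R4] → R7=M[216]=5
SUB R7, 9 → R7=5-9=-4
LOAD R7, [R4] → R7=M[216]=5
XOR R7, 12 → R7=5^12=9
ADD R4, 4 → R4=216+4=220
SUB R1, 1 → R1=2-1=1
CMP R1, 0  (cmp 1,0)
JNZ L0: taken
LOAD R7, [R4] → R7=M[220]=10
SUB R7, 9 → R7=10-9=1
LOAD R7, [R4] → R7=M[220]=10
XOR R7, 12 → R7=10^12=6
ADD R4, 4 → R4=220+4=224
SUB R1, 1 → R1=1-1=0
CMP R1, 0  (cmp 0,0)
JNZ L0: not taken
AND R7, 127 → R7=6&127=6
STORE R7, [200] → M[200]=6
halt.

224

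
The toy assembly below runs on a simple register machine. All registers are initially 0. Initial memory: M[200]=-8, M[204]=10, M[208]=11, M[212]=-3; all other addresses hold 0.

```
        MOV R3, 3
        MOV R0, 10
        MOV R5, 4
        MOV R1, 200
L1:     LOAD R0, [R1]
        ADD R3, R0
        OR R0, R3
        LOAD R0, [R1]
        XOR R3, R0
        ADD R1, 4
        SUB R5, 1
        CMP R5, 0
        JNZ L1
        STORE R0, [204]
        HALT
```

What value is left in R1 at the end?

R3=3
R0=10
R5=4
R1=200
R0=M[200]=-8
R3=3+(-8)=-5
R0=(-8)|(-5)=-5
R0=M[200]=-8
R3=(-5)^(-8)=3
R1=200+4=204
R5=4-1=3
CMP R5, 0  (cmp 3,0)
JNZ L1: taken
R0=M[204]=10
R3=3+10=13
R0=10|13=15
R0=M[204]=10
R3=13^10=7
R1=204+4=208
R5=3-1=2
CMP R5, 0  (cmp 2,0)
JNZ L1: taken
R0=M[208]=11
R3=7+11=18
R0=11|18=27
R0=M[208]=11
R3=18^11=25
R1=208+4=212
R5=2-1=1
CMP R5, 0  (cmp 1,0)
JNZ L1: taken
R0=M[212]=-3
R3=25+(-3)=22
R0=(-3)|22=-1
R0=M[212]=-3
R3=22^(-3)=-21
R1=212+4=216
R5=1-1=0
CMP R5, 0  (cmp 0,0)
JNZ L1: not taken
STORE R0, [204] → M[204]=-3
halt.

216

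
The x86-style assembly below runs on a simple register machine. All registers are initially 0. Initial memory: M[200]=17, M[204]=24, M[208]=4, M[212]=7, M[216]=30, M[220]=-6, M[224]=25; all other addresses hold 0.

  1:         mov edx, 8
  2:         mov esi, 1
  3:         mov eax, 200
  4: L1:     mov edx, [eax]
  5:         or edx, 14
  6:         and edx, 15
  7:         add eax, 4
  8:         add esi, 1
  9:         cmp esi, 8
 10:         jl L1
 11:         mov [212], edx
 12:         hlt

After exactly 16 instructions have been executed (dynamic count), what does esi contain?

mov edx, 8 → edx=8
mov esi, 1 → esi=1
mov eax, 200 → eax=200
mov edx, [eax] → edx=M[200]=17
or edx, 14 → edx=17|14=31
and edx, 15 → edx=31&15=15
add eax, 4 → eax=200+4=204
add esi, 1 → esi=1+1=2
cmp esi, 8  (cmp 2,8)
jl L1: taken
mov edx, [eax] → edx=M[204]=24
or edx, 14 → edx=24|14=30
and edx, 15 → edx=30&15=14
add eax, 4 → eax=204+4=208
add esi, 1 → esi=2+1=3
cmp esi, 8  (cmp 3,8)
After step 16: esi = 3.

3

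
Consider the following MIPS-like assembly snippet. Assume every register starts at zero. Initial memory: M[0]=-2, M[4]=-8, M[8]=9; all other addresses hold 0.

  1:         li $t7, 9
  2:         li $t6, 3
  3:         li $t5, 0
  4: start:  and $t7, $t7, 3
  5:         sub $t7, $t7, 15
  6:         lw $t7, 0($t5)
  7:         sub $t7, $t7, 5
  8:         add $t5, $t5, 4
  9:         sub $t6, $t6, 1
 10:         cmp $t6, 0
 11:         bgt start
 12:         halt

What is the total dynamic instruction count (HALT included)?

after li $t7, 9: $t7=9
after li $t6, 3: $t6=3
after li $t5, 0: $t5=0
after and $t7, $t7, 3: $t7=9&3=1
after sub $t7, $t7, 15: $t7=1-15=-14
after lw $t7, 0($t5): $t7=M[0]=-2
after sub $t7, $t7, 5: $t7=(-2)-5=-7
after add $t5, $t5, 4: $t5=0+4=4
after sub $t6, $t6, 1: $t6=3-1=2
cmp $t6, 0  (cmp 2,0)
bgt start: taken
after and $t7, $t7, 3: $t7=(-7)&3=1
after sub $t7, $t7, 15: $t7=1-15=-14
after lw $t7, 0($t5): $t7=M[4]=-8
after sub $t7, $t7, 5: $t7=(-8)-5=-13
after add $t5, $t5, 4: $t5=4+4=8
after sub $t6, $t6, 1: $t6=2-1=1
cmp $t6, 0  (cmp 1,0)
bgt start: taken
after and $t7, $t7, 3: $t7=(-13)&3=3
after sub $t7, $t7, 15: $t7=3-15=-12
after lw $t7, 0($t5): $t7=M[8]=9
after sub $t7, $t7, 5: $t7=9-5=4
after add $t5, $t5, 4: $t5=8+4=12
after sub $t6, $t6, 1: $t6=1-1=0
cmp $t6, 0  (cmp 0,0)
bgt start: not taken
halt.
Total executed instructions: 28.

28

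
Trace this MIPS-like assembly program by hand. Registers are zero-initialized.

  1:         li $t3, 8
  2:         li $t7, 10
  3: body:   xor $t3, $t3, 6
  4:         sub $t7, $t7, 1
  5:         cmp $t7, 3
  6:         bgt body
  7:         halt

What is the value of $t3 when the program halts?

14

$t3=8
$t7=10
$t3=8^6=14
$t7=10-1=9
cmp $t7, 3  (cmp 9,3)
bgt body: taken
$t3=14^6=8
$t7=9-1=8
cmp $t7, 3  (cmp 8,3)
bgt body: taken
$t3=8^6=14
$t7=8-1=7
cmp $t7, 3  (cmp 7,3)
bgt body: taken
$t3=14^6=8
$t7=7-1=6
cmp $t7, 3  (cmp 6,3)
bgt body: taken
$t3=8^6=14
$t7=6-1=5
cmp $t7, 3  (cmp 5,3)
bgt body: taken
$t3=14^6=8
$t7=5-1=4
cmp $t7, 3  (cmp 4,3)
bgt body: taken
$t3=8^6=14
$t7=4-1=3
cmp $t7, 3  (cmp 3,3)
bgt body: not taken
halt.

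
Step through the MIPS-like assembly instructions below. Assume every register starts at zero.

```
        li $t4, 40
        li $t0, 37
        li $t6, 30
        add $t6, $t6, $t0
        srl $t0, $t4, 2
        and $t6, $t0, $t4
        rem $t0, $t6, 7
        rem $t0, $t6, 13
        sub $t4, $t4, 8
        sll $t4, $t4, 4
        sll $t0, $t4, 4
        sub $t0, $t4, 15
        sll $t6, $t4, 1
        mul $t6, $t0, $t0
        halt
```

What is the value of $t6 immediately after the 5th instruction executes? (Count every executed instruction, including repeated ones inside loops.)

$t4=40
$t0=37
$t6=30
$t6=30+37=67
$t0=40>>2=10
After step 5: $t6 = 67.

67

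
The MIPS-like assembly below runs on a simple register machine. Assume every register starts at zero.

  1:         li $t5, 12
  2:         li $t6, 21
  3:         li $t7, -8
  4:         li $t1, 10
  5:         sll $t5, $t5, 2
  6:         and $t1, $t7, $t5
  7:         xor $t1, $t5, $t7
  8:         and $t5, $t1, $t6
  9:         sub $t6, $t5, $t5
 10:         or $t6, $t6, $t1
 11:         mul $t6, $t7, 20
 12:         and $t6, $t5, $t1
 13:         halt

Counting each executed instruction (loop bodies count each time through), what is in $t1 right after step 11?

after li $t5, 12: $t5=12
after li $t6, 21: $t6=21
after li $t7, -8: $t7=-8
after li $t1, 10: $t1=10
after sll $t5, $t5, 2: $t5=12<<2=48
after and $t1, $t7, $t5: $t1=(-8)&48=48
after xor $t1, $t5, $t7: $t1=48^(-8)=-56
after and $t5, $t1, $t6: $t5=(-56)&21=0
after sub $t6, $t5, $t5: $t6=0-0=0
after or $t6, $t6, $t1: $t6=0|(-56)=-56
after mul $t6, $t7, 20: $t6=(-8)*20=-160
After step 11: $t1 = -56.

-56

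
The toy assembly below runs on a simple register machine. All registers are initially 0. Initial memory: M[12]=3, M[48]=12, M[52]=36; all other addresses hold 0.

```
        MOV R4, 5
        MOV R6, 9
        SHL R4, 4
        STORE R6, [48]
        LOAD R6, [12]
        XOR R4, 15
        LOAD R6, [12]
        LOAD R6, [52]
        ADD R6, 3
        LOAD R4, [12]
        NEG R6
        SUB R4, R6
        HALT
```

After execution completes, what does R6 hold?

-39

after MOV R4, 5: R4=5
after MOV R6, 9: R6=9
after SHL R4, 4: R4=5<<4=80
STORE R6, [48] → M[48]=9
after LOAD R6, [12]: R6=M[12]=3
after XOR R4, 15: R4=80^15=95
after LOAD R6, [12]: R6=M[12]=3
after LOAD R6, [52]: R6=M[52]=36
after ADD R6, 3: R6=36+3=39
after LOAD R4, [12]: R4=M[12]=3
after NEG R6: R6=-(39)=-39
after SUB R4, R6: R4=3-(-39)=42
halt.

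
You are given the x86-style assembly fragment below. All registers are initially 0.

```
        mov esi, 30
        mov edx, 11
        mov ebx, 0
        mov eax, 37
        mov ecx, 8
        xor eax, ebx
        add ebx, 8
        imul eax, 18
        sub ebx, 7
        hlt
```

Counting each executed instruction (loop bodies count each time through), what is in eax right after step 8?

666

esi=30
edx=11
ebx=0
eax=37
ecx=8
eax=37^0=37
ebx=0+8=8
eax=37*18=666
After step 8: eax = 666.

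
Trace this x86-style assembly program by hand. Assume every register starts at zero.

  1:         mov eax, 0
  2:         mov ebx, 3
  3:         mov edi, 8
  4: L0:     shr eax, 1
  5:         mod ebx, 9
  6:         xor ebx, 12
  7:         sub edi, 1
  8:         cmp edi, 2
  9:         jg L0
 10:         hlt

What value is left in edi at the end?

2

mov eax, 0 → eax=0
mov ebx, 3 → ebx=3
mov edi, 8 → edi=8
shr eax, 1 → eax=0>>1=0
mod ebx, 9 → ebx=3%9=3
xor ebx, 12 → ebx=3^12=15
sub edi, 1 → edi=8-1=7
cmp edi, 2  (cmp 7,2)
jg L0: taken
shr eax, 1 → eax=0>>1=0
mod ebx, 9 → ebx=15%9=6
xor ebx, 12 → ebx=6^12=10
sub edi, 1 → edi=7-1=6
cmp edi, 2  (cmp 6,2)
jg L0: taken
shr eax, 1 → eax=0>>1=0
mod ebx, 9 → ebx=10%9=1
xor ebx, 12 → ebx=1^12=13
sub edi, 1 → edi=6-1=5
cmp edi, 2  (cmp 5,2)
jg L0: taken
shr eax, 1 → eax=0>>1=0
mod ebx, 9 → ebx=13%9=4
xor ebx, 12 → ebx=4^12=8
sub edi, 1 → edi=5-1=4
cmp edi, 2  (cmp 4,2)
jg L0: taken
shr eax, 1 → eax=0>>1=0
mod ebx, 9 → ebx=8%9=8
xor ebx, 12 → ebx=8^12=4
sub edi, 1 → edi=4-1=3
cmp edi, 2  (cmp 3,2)
jg L0: taken
shr eax, 1 → eax=0>>1=0
mod ebx, 9 → ebx=4%9=4
xor ebx, 12 → ebx=4^12=8
sub edi, 1 → edi=3-1=2
cmp edi, 2  (cmp 2,2)
jg L0: not taken
halt.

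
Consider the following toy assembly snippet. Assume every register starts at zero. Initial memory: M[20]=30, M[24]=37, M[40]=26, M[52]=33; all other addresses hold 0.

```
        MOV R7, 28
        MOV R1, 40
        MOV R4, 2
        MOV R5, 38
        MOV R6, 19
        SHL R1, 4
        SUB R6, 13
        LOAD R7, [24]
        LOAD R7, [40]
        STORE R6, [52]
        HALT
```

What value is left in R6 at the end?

R7=28
R1=40
R4=2
R5=38
R6=19
R1=40<<4=640
R6=19-13=6
R7=M[24]=37
R7=M[40]=26
STORE R6, [52] → M[52]=6
halt.

6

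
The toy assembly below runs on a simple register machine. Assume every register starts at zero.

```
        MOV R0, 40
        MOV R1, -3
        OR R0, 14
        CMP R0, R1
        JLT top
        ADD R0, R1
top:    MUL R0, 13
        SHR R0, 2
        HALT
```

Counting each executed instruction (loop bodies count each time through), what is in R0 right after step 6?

43

after MOV R0, 40: R0=40
after MOV R1, -3: R1=-3
after OR R0, 14: R0=40|14=46
CMP R0, R1  (cmp 46,-3)
JLT top: not taken
after ADD R0, R1: R0=46+(-3)=43
After step 6: R0 = 43.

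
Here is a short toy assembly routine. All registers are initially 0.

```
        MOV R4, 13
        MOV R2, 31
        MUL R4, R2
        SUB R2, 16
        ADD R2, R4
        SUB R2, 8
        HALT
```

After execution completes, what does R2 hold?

R4=13
R2=31
R4=13*31=403
R2=31-16=15
R2=15+403=418
R2=418-8=410
halt.

410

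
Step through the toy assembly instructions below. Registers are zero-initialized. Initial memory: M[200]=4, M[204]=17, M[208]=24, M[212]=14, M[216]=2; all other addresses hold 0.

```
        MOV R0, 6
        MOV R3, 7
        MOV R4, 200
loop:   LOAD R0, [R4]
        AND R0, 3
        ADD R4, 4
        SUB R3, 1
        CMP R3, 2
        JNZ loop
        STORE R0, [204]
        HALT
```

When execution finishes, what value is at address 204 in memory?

2

R0=6
R3=7
R4=200
R0=M[200]=4
R0=4&3=0
R4=200+4=204
R3=7-1=6
CMP R3, 2  (cmp 6,2)
JNZ loop: taken
R0=M[204]=17
R0=17&3=1
R4=204+4=208
R3=6-1=5
CMP R3, 2  (cmp 5,2)
JNZ loop: taken
R0=M[208]=24
R0=24&3=0
R4=208+4=212
R3=5-1=4
CMP R3, 2  (cmp 4,2)
JNZ loop: taken
R0=M[212]=14
R0=14&3=2
R4=212+4=216
R3=4-1=3
CMP R3, 2  (cmp 3,2)
JNZ loop: taken
R0=M[216]=2
R0=2&3=2
R4=216+4=220
R3=3-1=2
CMP R3, 2  (cmp 2,2)
JNZ loop: not taken
STORE R0, [204] → M[204]=2
halt.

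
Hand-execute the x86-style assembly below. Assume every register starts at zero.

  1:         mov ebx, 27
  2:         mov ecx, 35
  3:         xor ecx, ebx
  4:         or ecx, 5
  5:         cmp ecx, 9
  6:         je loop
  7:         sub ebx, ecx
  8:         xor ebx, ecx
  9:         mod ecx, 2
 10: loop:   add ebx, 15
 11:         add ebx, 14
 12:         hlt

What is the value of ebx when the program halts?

0

mov ebx, 27 → ebx=27
mov ecx, 35 → ecx=35
xor ecx, ebx → ecx=35^27=56
or ecx, 5 → ecx=56|5=61
cmp ecx, 9  (cmp 61,9)
je loop: not taken
sub ebx, ecx → ebx=27-61=-34
xor ebx, ecx → ebx=(-34)^61=-29
mod ecx, 2 → ecx=61%2=1
add ebx, 15 → ebx=(-29)+15=-14
add ebx, 14 → ebx=(-14)+14=0
halt.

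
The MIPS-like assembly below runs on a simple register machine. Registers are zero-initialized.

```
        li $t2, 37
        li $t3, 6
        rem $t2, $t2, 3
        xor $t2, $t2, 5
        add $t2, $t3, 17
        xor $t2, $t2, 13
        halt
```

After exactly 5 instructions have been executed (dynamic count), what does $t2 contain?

23

$t2=37
$t3=6
$t2=37%3=1
$t2=1^5=4
$t2=6+17=23
After step 5: $t2 = 23.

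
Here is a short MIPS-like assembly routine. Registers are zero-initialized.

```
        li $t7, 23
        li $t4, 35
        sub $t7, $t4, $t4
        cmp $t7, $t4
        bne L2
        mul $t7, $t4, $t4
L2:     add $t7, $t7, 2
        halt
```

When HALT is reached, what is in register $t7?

after li $t7, 23: $t7=23
after li $t4, 35: $t4=35
after sub $t7, $t4, $t4: $t7=35-35=0
cmp $t7, $t4  (cmp 0,35)
bne L2: taken
after add $t7, $t7, 2: $t7=0+2=2
halt.

2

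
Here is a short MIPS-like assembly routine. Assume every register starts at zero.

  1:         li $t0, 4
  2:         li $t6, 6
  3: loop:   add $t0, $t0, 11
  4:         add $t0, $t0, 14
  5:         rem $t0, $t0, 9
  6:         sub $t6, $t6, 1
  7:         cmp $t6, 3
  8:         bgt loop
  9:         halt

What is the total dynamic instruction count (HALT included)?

21

li $t0, 4 → $t0=4
li $t6, 6 → $t6=6
add $t0, $t0, 11 → $t0=4+11=15
add $t0, $t0, 14 → $t0=15+14=29
rem $t0, $t0, 9 → $t0=29%9=2
sub $t6, $t6, 1 → $t6=6-1=5
cmp $t6, 3  (cmp 5,3)
bgt loop: taken
add $t0, $t0, 11 → $t0=2+11=13
add $t0, $t0, 14 → $t0=13+14=27
rem $t0, $t0, 9 → $t0=27%9=0
sub $t6, $t6, 1 → $t6=5-1=4
cmp $t6, 3  (cmp 4,3)
bgt loop: taken
add $t0, $t0, 11 → $t0=0+11=11
add $t0, $t0, 14 → $t0=11+14=25
rem $t0, $t0, 9 → $t0=25%9=7
sub $t6, $t6, 1 → $t6=4-1=3
cmp $t6, 3  (cmp 3,3)
bgt loop: not taken
halt.
Total executed instructions: 21.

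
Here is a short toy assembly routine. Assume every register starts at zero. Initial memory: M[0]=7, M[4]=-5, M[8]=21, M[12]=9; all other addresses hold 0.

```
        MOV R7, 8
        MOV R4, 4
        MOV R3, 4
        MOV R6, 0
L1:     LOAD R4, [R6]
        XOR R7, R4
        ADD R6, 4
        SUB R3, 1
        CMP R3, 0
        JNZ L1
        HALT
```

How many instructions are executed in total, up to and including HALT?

29

R7=8
R4=4
R3=4
R6=0
R4=M[0]=7
R7=8^7=15
R6=0+4=4
R3=4-1=3
CMP R3, 0  (cmp 3,0)
JNZ L1: taken
R4=M[4]=-5
R7=15^(-5)=-12
R6=4+4=8
R3=3-1=2
CMP R3, 0  (cmp 2,0)
JNZ L1: taken
R4=M[8]=21
R7=(-12)^21=-31
R6=8+4=12
R3=2-1=1
CMP R3, 0  (cmp 1,0)
JNZ L1: taken
R4=M[12]=9
R7=(-31)^9=-24
R6=12+4=16
R3=1-1=0
CMP R3, 0  (cmp 0,0)
JNZ L1: not taken
halt.
Total executed instructions: 29.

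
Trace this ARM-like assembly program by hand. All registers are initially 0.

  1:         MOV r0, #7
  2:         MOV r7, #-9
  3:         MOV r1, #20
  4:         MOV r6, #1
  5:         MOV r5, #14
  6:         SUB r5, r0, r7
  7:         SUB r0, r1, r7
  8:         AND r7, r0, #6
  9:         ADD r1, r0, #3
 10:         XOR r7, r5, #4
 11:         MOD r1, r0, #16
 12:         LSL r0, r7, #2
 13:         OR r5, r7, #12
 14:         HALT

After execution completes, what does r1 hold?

13

r0=7
r7=-9
r1=20
r6=1
r5=14
r5=7-(-9)=16
r0=20-(-9)=29
r7=29&6=4
r1=29+3=32
r7=16^4=20
r1=29%16=13
r0=20<<2=80
r5=20|12=28
halt.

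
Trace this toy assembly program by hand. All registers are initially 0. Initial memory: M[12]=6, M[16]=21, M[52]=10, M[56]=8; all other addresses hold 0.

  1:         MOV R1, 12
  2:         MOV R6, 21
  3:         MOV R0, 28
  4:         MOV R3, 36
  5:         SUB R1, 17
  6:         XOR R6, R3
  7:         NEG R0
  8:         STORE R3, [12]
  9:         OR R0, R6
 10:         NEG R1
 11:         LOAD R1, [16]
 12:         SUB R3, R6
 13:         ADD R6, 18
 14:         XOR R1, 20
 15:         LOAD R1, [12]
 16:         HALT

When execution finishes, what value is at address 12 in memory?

36

MOV R1, 12 → R1=12
MOV R6, 21 → R6=21
MOV R0, 28 → R0=28
MOV R3, 36 → R3=36
SUB R1, 17 → R1=12-17=-5
XOR R6, R3 → R6=21^36=49
NEG R0 → R0=-(28)=-28
STORE R3, [12] → M[12]=36
OR R0, R6 → R0=(-28)|49=-11
NEG R1 → R1=-(-5)=5
LOAD R1, [16] → R1=M[16]=21
SUB R3, R6 → R3=36-49=-13
ADD R6, 18 → R6=49+18=67
XOR R1, 20 → R1=21^20=1
LOAD R1, [12] → R1=M[12]=36
halt.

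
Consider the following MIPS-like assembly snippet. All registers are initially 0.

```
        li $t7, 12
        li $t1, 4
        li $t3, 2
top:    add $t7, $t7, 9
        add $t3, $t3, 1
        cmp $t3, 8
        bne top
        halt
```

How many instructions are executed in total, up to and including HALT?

after li $t7, 12: $t7=12
after li $t1, 4: $t1=4
after li $t3, 2: $t3=2
after add $t7, $t7, 9: $t7=12+9=21
after add $t3, $t3, 1: $t3=2+1=3
cmp $t3, 8  (cmp 3,8)
bne top: taken
after add $t7, $t7, 9: $t7=21+9=30
after add $t3, $t3, 1: $t3=3+1=4
cmp $t3, 8  (cmp 4,8)
bne top: taken
after add $t7, $t7, 9: $t7=30+9=39
after add $t3, $t3, 1: $t3=4+1=5
cmp $t3, 8  (cmp 5,8)
bne top: taken
after add $t7, $t7, 9: $t7=39+9=48
after add $t3, $t3, 1: $t3=5+1=6
cmp $t3, 8  (cmp 6,8)
bne top: taken
after add $t7, $t7, 9: $t7=48+9=57
after add $t3, $t3, 1: $t3=6+1=7
cmp $t3, 8  (cmp 7,8)
bne top: taken
after add $t7, $t7, 9: $t7=57+9=66
after add $t3, $t3, 1: $t3=7+1=8
cmp $t3, 8  (cmp 8,8)
bne top: not taken
halt.
Total executed instructions: 28.

28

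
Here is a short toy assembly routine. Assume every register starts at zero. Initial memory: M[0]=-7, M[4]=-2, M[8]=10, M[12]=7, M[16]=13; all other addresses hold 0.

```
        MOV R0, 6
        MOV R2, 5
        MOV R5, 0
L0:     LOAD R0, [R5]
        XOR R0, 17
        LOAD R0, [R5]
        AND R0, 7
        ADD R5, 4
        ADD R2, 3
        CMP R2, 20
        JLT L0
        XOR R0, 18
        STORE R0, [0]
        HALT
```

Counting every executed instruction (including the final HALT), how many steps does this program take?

after MOV R0, 6: R0=6
after MOV R2, 5: R2=5
after MOV R5, 0: R5=0
after LOAD R0, [R5]: R0=M[0]=-7
after XOR R0, 17: R0=(-7)^17=-24
after LOAD R0, [R5]: R0=M[0]=-7
after AND R0, 7: R0=(-7)&7=1
after ADD R5, 4: R5=0+4=4
after ADD R2, 3: R2=5+3=8
CMP R2, 20  (cmp 8,20)
JLT L0: taken
after LOAD R0, [R5]: R0=M[4]=-2
after XOR R0, 17: R0=(-2)^17=-17
after LOAD R0, [R5]: R0=M[4]=-2
after AND R0, 7: R0=(-2)&7=6
after ADD R5, 4: R5=4+4=8
after ADD R2, 3: R2=8+3=11
CMP R2, 20  (cmp 11,20)
JLT L0: taken
after LOAD R0, [R5]: R0=M[8]=10
after XOR R0, 17: R0=10^17=27
after LOAD R0, [R5]: R0=M[8]=10
after AND R0, 7: R0=10&7=2
after ADD R5, 4: R5=8+4=12
after ADD R2, 3: R2=11+3=14
CMP R2, 20  (cmp 14,20)
JLT L0: taken
after LOAD R0, [R5]: R0=M[12]=7
after XOR R0, 17: R0=7^17=22
after LOAD R0, [R5]: R0=M[12]=7
after AND R0, 7: R0=7&7=7
after ADD R5, 4: R5=12+4=16
after ADD R2, 3: R2=14+3=17
CMP R2, 20  (cmp 17,20)
JLT L0: taken
after LOAD R0, [R5]: R0=M[16]=13
after XOR R0, 17: R0=13^17=28
after LOAD R0, [R5]: R0=M[16]=13
after AND R0, 7: R0=13&7=5
after ADD R5, 4: R5=16+4=20
after ADD R2, 3: R2=17+3=20
CMP R2, 20  (cmp 20,20)
JLT L0: not taken
after XOR R0, 18: R0=5^18=23
STORE R0, [0] → M[0]=23
halt.
Total executed instructions: 46.

46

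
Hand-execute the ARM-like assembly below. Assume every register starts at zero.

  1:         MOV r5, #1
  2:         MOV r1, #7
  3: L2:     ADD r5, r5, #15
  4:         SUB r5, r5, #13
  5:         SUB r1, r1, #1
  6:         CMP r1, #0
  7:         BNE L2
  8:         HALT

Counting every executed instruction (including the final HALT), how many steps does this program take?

MOV r5, #1 → r5=1
MOV r1, #7 → r1=7
ADD r5, r5, #15 → r5=1+15=16
SUB r5, r5, #13 → r5=16-13=3
SUB r1, r1, #1 → r1=7-1=6
CMP r1, #0  (cmp 6,0)
BNE L2: taken
ADD r5, r5, #15 → r5=3+15=18
SUB r5, r5, #13 → r5=18-13=5
SUB r1, r1, #1 → r1=6-1=5
CMP r1, #0  (cmp 5,0)
BNE L2: taken
ADD r5, r5, #15 → r5=5+15=20
SUB r5, r5, #13 → r5=20-13=7
SUB r1, r1, #1 → r1=5-1=4
CMP r1, #0  (cmp 4,0)
BNE L2: taken
ADD r5, r5, #15 → r5=7+15=22
SUB r5, r5, #13 → r5=22-13=9
SUB r1, r1, #1 → r1=4-1=3
CMP r1, #0  (cmp 3,0)
BNE L2: taken
ADD r5, r5, #15 → r5=9+15=24
SUB r5, r5, #13 → r5=24-13=11
SUB r1, r1, #1 → r1=3-1=2
CMP r1, #0  (cmp 2,0)
BNE L2: taken
ADD r5, r5, #15 → r5=11+15=26
SUB r5, r5, #13 → r5=26-13=13
SUB r1, r1, #1 → r1=2-1=1
CMP r1, #0  (cmp 1,0)
BNE L2: taken
ADD r5, r5, #15 → r5=13+15=28
SUB r5, r5, #13 → r5=28-13=15
SUB r1, r1, #1 → r1=1-1=0
CMP r1, #0  (cmp 0,0)
BNE L2: not taken
halt.
Total executed instructions: 38.

38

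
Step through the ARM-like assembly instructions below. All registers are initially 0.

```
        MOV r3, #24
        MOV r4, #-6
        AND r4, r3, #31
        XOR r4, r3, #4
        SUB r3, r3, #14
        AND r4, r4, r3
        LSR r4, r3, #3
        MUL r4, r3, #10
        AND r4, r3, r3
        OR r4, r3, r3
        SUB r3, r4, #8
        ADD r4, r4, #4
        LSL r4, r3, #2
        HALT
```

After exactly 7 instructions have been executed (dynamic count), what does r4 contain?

after MOV r3, #24: r3=24
after MOV r4, #-6: r4=-6
after AND r4, r3, #31: r4=24&31=24
after XOR r4, r3, #4: r4=24^4=28
after SUB r3, r3, #14: r3=24-14=10
after AND r4, r4, r3: r4=28&10=8
after LSR r4, r3, #3: r4=10>>3=1
After step 7: r4 = 1.

1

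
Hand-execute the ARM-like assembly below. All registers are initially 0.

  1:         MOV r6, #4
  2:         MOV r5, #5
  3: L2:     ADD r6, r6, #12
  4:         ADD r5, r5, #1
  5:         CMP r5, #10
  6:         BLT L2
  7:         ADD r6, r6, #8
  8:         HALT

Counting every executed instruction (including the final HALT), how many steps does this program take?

24

r6=4
r5=5
r6=4+12=16
r5=5+1=6
CMP r5, #10  (cmp 6,10)
BLT L2: taken
r6=16+12=28
r5=6+1=7
CMP r5, #10  (cmp 7,10)
BLT L2: taken
r6=28+12=40
r5=7+1=8
CMP r5, #10  (cmp 8,10)
BLT L2: taken
r6=40+12=52
r5=8+1=9
CMP r5, #10  (cmp 9,10)
BLT L2: taken
r6=52+12=64
r5=9+1=10
CMP r5, #10  (cmp 10,10)
BLT L2: not taken
r6=64+8=72
halt.
Total executed instructions: 24.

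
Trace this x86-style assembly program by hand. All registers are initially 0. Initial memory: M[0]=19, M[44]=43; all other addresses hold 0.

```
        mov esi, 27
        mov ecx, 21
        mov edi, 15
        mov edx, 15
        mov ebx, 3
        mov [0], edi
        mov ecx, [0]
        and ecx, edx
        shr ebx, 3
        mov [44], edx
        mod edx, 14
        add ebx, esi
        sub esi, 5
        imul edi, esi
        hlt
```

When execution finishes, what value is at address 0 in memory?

after mov esi, 27: esi=27
after mov ecx, 21: ecx=21
after mov edi, 15: edi=15
after mov edx, 15: edx=15
after mov ebx, 3: ebx=3
mov [0], edi → M[0]=15
after mov ecx, [0]: ecx=M[0]=15
after and ecx, edx: ecx=15&15=15
after shr ebx, 3: ebx=3>>3=0
mov [44], edx → M[44]=15
after mod edx, 14: edx=15%14=1
after add ebx, esi: ebx=0+27=27
after sub esi, 5: esi=27-5=22
after imul edi, esi: edi=15*22=330
halt.

15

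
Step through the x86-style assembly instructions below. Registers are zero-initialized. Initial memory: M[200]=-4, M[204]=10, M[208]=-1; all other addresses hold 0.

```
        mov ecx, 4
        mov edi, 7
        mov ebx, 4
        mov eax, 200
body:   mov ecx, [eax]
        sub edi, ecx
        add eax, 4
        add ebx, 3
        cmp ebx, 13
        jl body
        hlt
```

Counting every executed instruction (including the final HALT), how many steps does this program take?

23

ecx=4
edi=7
ebx=4
eax=200
ecx=M[200]=-4
edi=7-(-4)=11
eax=200+4=204
ebx=4+3=7
cmp ebx, 13  (cmp 7,13)
jl body: taken
ecx=M[204]=10
edi=11-10=1
eax=204+4=208
ebx=7+3=10
cmp ebx, 13  (cmp 10,13)
jl body: taken
ecx=M[208]=-1
edi=1-(-1)=2
eax=208+4=212
ebx=10+3=13
cmp ebx, 13  (cmp 13,13)
jl body: not taken
halt.
Total executed instructions: 23.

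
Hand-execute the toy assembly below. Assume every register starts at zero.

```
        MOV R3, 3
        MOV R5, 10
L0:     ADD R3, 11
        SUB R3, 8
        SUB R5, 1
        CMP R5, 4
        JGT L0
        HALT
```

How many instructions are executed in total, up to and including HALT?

33

after MOV R3, 3: R3=3
after MOV R5, 10: R5=10
after ADD R3, 11: R3=3+11=14
after SUB R3, 8: R3=14-8=6
after SUB R5, 1: R5=10-1=9
CMP R5, 4  (cmp 9,4)
JGT L0: taken
after ADD R3, 11: R3=6+11=17
after SUB R3, 8: R3=17-8=9
after SUB R5, 1: R5=9-1=8
CMP R5, 4  (cmp 8,4)
JGT L0: taken
after ADD R3, 11: R3=9+11=20
after SUB R3, 8: R3=20-8=12
after SUB R5, 1: R5=8-1=7
CMP R5, 4  (cmp 7,4)
JGT L0: taken
after ADD R3, 11: R3=12+11=23
after SUB R3, 8: R3=23-8=15
after SUB R5, 1: R5=7-1=6
CMP R5, 4  (cmp 6,4)
JGT L0: taken
after ADD R3, 11: R3=15+11=26
after SUB R3, 8: R3=26-8=18
after SUB R5, 1: R5=6-1=5
CMP R5, 4  (cmp 5,4)
JGT L0: taken
after ADD R3, 11: R3=18+11=29
after SUB R3, 8: R3=29-8=21
after SUB R5, 1: R5=5-1=4
CMP R5, 4  (cmp 4,4)
JGT L0: not taken
halt.
Total executed instructions: 33.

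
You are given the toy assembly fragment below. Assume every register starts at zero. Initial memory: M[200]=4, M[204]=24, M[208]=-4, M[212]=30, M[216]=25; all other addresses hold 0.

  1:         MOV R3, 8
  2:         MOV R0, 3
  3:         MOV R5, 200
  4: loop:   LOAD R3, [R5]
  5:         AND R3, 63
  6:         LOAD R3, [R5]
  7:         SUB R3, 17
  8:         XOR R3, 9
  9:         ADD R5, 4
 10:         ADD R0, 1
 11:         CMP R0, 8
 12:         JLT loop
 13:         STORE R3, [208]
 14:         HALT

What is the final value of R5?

220

MOV R3, 8 → R3=8
MOV R0, 3 → R0=3
MOV R5, 200 → R5=200
LOAD R3, [R5] → R3=M[200]=4
AND R3, 63 → R3=4&63=4
LOAD R3, [R5] → R3=M[200]=4
SUB R3, 17 → R3=4-17=-13
XOR R3, 9 → R3=(-13)^9=-6
ADD R5, 4 → R5=200+4=204
ADD R0, 1 → R0=3+1=4
CMP R0, 8  (cmp 4,8)
JLT loop: taken
LOAD R3, [R5] → R3=M[204]=24
AND R3, 63 → R3=24&63=24
LOAD R3, [R5] → R3=M[204]=24
SUB R3, 17 → R3=24-17=7
XOR R3, 9 → R3=7^9=14
ADD R5, 4 → R5=204+4=208
ADD R0, 1 → R0=4+1=5
CMP R0, 8  (cmp 5,8)
JLT loop: taken
LOAD R3, [R5] → R3=M[208]=-4
AND R3, 63 → R3=(-4)&63=60
LOAD R3, [R5] → R3=M[208]=-4
SUB R3, 17 → R3=(-4)-17=-21
XOR R3, 9 → R3=(-21)^9=-30
ADD R5, 4 → R5=208+4=212
ADD R0, 1 → R0=5+1=6
CMP R0, 8  (cmp 6,8)
JLT loop: taken
LOAD R3, [R5] → R3=M[212]=30
AND R3, 63 → R3=30&63=30
LOAD R3, [R5] → R3=M[212]=30
SUB R3, 17 → R3=30-17=13
XOR R3, 9 → R3=13^9=4
ADD R5, 4 → R5=212+4=216
ADD R0, 1 → R0=6+1=7
CMP R0, 8  (cmp 7,8)
JLT loop: taken
LOAD R3, [R5] → R3=M[216]=25
AND R3, 63 → R3=25&63=25
LOAD R3, [R5] → R3=M[216]=25
SUB R3, 17 → R3=25-17=8
XOR R3, 9 → R3=8^9=1
ADD R5, 4 → R5=216+4=220
ADD R0, 1 → R0=7+1=8
CMP R0, 8  (cmp 8,8)
JLT loop: not taken
STORE R3, [208] → M[208]=1
halt.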